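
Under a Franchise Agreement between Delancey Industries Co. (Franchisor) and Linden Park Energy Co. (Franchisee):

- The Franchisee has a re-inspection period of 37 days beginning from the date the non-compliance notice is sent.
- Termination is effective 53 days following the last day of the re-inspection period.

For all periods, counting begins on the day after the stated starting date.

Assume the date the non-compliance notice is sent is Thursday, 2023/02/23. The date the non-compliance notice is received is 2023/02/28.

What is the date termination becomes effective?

The last day of the re-inspection period: 2023/02/23 + 37 days = 2023/04/01.
The date termination becomes effective: 53 calendar days after 2023/04/01 is 2023/05/24.

2023/05/24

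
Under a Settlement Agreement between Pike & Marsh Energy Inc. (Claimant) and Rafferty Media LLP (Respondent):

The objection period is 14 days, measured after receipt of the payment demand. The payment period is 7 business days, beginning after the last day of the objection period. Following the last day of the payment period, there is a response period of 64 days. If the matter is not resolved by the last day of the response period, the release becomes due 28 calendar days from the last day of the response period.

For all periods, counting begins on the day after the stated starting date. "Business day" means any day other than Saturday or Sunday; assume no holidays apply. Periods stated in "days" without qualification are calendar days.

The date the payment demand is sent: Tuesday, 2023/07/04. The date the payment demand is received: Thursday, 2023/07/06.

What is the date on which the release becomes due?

2023/10/31

The last day of the objection period: 14 calendar days after 2023/07/06 is 2023/07/20.
The last day of the payment period: counting 7 business days from Thursday, 2023/07/20 (Jul 21, Jul 24, Jul 25, Jul 26, Jul 27, Jul 28, Jul 31, skipping weekends) reaches Monday, 2023/07/31.
Adding 64 calendar days to 2023/07/31 gives 2023/10/03, which is the last day of the response period.
The date on which the release becomes due: 28 calendar days after 2023/10/03 is 2023/10/31.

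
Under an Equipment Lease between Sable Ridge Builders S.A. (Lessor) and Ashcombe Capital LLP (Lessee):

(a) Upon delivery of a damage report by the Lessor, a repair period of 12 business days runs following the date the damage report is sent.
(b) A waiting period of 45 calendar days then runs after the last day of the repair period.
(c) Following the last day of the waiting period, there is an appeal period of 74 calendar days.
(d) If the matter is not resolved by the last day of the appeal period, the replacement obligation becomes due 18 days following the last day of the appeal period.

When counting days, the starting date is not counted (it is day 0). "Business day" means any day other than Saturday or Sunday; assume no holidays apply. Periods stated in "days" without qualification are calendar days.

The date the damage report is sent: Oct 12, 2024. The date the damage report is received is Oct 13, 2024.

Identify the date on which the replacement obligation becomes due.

Mar 15, 2025

The last day of the repair period: counting 12 business days from Saturday, Oct 12, 2024 (Oct 14, Oct 15, Oct 16, Oct 17, …, Oct 25, Oct 28, Oct 29, skipping weekends) reaches Tuesday, Oct 29, 2024.
The last day of the waiting period: 45 calendar days after Oct 29, 2024 is Dec 13, 2024.
The last day of the appeal period: Dec 13, 2024 + 74 days = Feb 25, 2025.
Adding 18 calendar days to Feb 25, 2025 gives Mar 15, 2025, which is the date on which the replacement obligation becomes due.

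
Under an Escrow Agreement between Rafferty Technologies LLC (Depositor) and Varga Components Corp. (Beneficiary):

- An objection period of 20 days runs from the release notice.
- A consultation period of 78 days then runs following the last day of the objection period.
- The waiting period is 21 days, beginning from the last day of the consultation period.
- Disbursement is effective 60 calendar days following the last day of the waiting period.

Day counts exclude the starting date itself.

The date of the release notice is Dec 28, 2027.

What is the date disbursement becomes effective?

The last day of the objection period: Dec 28, 2027 + 20 days = Jan 17, 2028.
The last day of the consultation period: 78 calendar days after Jan 17, 2028 is Apr 4, 2028.
The last day of the waiting period: 21 calendar days after Apr 4, 2028 is Apr 25, 2028.
The date disbursement becomes effective: Apr 25, 2028 + 60 days = Jun 24, 2028.

Jun 24, 2028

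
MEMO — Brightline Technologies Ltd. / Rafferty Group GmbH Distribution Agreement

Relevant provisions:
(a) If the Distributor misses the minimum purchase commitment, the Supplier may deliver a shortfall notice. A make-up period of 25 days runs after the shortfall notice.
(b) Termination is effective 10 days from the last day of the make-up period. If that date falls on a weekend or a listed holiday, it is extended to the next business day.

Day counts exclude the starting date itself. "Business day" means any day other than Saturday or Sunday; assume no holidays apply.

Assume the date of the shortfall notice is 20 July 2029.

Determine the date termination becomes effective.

The last day of the make-up period: 20 July 2029 + 25 days = 14 August 2029.
The date termination becomes effective: 10 calendar days after 14 August 2029 is 24 August 2029. 24 August 2029 is a Friday, so no roll-forward applies.

24 August 2029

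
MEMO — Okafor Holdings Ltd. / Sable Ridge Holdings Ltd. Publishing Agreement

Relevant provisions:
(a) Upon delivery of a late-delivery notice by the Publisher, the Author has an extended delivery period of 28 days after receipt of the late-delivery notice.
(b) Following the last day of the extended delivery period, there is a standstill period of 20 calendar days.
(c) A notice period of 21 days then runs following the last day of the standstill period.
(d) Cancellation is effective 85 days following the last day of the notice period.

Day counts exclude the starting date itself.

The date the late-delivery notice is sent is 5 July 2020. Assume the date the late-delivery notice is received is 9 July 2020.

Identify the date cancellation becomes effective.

The last day of the extended delivery period: 9 July 2020 + 28 days = 6 August 2020.
The last day of the standstill period: 6 August 2020 + 20 days = 26 August 2020.
The last day of the notice period: 26 August 2020 + 21 days = 16 September 2020.
Adding 85 calendar days to 16 September 2020 gives 10 December 2020, which is the date cancellation becomes effective.

10 December 2020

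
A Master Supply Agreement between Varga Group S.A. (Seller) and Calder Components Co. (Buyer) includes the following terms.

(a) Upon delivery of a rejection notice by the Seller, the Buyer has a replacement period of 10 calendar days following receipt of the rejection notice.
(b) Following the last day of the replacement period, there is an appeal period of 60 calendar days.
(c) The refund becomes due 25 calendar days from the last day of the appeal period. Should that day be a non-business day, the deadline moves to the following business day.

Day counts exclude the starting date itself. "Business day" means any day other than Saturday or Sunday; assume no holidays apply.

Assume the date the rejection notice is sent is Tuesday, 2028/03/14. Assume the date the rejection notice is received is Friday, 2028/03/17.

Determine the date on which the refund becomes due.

The last day of the replacement period: 10 calendar days after 2028/03/17 is 2028/03/27.
Adding 60 calendar days to 2028/03/27 gives 2028/05/26, which is the last day of the appeal period.
Adding 25 calendar days to 2028/05/26 gives 2028/06/20, which is the date on which the refund becomes due. 2028/06/20 is a Tuesday, so no roll-forward applies.

2028/06/20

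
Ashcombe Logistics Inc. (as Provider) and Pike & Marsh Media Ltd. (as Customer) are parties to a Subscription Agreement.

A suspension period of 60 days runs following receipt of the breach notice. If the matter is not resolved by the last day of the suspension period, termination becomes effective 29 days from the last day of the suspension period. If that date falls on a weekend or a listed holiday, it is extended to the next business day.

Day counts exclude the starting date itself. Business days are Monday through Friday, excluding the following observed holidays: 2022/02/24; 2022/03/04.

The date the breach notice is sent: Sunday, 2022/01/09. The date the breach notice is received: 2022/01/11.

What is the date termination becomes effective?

2022/04/11

Adding 60 calendar days to 2022/01/11 gives 2022/03/12, which is the last day of the suspension period.
Adding 29 calendar days to 2022/03/12 gives 2022/04/10, which is the date termination becomes effective. That falls on a Sunday, so it rolls to the next business day, Monday, 2022/04/11.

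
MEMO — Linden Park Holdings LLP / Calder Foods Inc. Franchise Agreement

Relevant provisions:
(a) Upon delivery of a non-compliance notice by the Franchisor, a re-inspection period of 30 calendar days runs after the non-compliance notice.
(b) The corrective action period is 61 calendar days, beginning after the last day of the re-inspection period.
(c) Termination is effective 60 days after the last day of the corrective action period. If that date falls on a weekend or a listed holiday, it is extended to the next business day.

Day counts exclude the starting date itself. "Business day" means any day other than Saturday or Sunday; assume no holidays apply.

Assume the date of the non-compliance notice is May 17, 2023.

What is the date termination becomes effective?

The last day of the re-inspection period: 30 calendar days after May 17, 2023 is June 16, 2023.
The last day of the corrective action period: June 16, 2023 + 61 days = August 16, 2023.
The date termination becomes effective: August 16, 2023 + 60 days = October 15, 2023. That falls on a Sunday, so it rolls to the next business day, Monday, October 16, 2023.

October 16, 2023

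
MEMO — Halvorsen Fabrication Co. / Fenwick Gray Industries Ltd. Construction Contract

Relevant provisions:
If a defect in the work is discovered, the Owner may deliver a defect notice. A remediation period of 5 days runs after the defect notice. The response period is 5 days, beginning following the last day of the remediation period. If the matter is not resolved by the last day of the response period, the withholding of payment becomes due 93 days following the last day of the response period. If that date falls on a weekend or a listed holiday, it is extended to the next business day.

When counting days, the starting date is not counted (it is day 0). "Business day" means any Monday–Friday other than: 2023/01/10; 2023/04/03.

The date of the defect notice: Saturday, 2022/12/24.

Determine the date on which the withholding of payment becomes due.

The last day of the remediation period: 5 calendar days after 2022/12/24 is 2022/12/29.
Adding 5 calendar days to 2022/12/29 gives 2023/01/03, which is the last day of the response period.
The date on which the withholding of payment becomes due: 2023/01/03 + 93 days = 2023/04/06. 2023/04/06 is a Thursday and is not a listed holiday, so no roll-forward applies.

2023/04/06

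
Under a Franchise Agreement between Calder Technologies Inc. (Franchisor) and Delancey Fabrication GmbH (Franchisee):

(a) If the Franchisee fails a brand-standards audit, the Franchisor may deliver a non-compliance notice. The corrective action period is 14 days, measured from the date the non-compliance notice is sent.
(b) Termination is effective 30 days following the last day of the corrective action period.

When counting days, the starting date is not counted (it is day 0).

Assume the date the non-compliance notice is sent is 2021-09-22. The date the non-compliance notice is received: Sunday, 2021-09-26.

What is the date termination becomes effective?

2021-11-05

Adding 14 calendar days to 2021-09-22 gives 2021-10-06, which is the last day of the corrective action period.
The date termination becomes effective: 30 calendar days after 2021-10-06 is 2021-11-05.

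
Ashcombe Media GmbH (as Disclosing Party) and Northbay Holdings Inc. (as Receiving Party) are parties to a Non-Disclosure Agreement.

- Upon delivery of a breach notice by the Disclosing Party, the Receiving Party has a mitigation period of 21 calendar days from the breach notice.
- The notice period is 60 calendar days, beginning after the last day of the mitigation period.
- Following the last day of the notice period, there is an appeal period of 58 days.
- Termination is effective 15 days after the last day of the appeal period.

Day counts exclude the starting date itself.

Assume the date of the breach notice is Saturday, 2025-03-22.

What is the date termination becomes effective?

The last day of the mitigation period: 2025-03-22 + 21 days = 2025-04-12.
The last day of the notice period: 2025-04-12 + 60 days = 2025-06-11.
The last day of the appeal period: 58 calendar days after 2025-06-11 is 2025-08-08.
Adding 15 calendar days to 2025-08-08 gives 2025-08-23, which is the date termination becomes effective.

2025-08-23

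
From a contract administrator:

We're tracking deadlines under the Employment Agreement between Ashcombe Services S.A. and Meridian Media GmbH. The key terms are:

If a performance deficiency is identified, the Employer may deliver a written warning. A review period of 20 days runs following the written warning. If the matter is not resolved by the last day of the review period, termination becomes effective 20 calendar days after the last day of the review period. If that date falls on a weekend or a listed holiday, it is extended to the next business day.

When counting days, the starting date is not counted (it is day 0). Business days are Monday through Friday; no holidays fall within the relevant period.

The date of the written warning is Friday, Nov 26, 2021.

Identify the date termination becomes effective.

Jan 5, 2022

The last day of the review period: Nov 26, 2021 + 20 days = Dec 16, 2021.
The date termination becomes effective: Dec 16, 2021 + 20 days = Jan 5, 2022. Jan 5, 2022 is a Wednesday, so no roll-forward applies.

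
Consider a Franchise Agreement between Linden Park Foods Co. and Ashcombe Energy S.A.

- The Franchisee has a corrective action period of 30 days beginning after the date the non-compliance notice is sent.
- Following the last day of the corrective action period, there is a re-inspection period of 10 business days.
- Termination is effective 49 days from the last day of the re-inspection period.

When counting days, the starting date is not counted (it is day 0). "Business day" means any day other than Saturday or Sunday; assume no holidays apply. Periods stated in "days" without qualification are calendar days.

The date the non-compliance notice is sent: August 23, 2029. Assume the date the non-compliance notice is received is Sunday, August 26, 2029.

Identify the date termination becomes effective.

Adding 30 calendar days to August 23, 2029 gives September 22, 2029, which is the last day of the corrective action period.
From Saturday, September 22, 2029, 10 business days (Sep 24, Sep 25, Sep 26, Sep 27, Sep 28, Oct 1, Oct 2, Oct 3, Oct 4, Oct 5, skipping weekends) brings us to Friday, October 5, 2029, which is the last day of the re-inspection period.
The date termination becomes effective: 49 calendar days after October 5, 2029 is November 23, 2029.

November 23, 2029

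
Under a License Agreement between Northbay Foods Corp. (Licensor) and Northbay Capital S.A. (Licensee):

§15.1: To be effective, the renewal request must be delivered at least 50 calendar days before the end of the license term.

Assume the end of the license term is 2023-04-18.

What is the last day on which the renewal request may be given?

2023-04-18 minus 50 days is 2023-02-27.

2023-02-27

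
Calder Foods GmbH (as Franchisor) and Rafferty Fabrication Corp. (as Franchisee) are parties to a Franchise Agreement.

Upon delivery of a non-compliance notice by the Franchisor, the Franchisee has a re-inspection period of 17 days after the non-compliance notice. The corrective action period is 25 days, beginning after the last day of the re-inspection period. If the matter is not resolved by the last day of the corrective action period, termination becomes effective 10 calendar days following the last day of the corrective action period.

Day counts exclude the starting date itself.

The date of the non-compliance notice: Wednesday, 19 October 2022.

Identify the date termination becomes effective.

10 December 2022

The last day of the re-inspection period: 19 October 2022 + 17 days = 5 November 2022.
Adding 25 calendar days to 5 November 2022 gives 30 November 2022, which is the last day of the corrective action period.
Adding 10 calendar days to 30 November 2022 gives 10 December 2022, which is the date termination becomes effective.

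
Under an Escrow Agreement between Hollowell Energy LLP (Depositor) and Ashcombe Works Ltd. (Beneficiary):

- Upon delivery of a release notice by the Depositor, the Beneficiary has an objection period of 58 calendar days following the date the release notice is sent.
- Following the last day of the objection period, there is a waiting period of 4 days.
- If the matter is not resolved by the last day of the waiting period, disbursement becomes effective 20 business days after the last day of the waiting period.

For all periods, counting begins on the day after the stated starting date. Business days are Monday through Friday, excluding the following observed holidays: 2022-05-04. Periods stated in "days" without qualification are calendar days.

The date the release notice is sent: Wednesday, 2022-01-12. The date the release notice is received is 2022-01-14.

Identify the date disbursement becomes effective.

2022-04-12

Adding 58 calendar days to 2022-01-12 gives 2022-03-11, which is the last day of the objection period.
The last day of the waiting period: 4 calendar days after 2022-03-11 is 2022-03-15.
The date disbursement becomes effective: counting 20 business days from Tuesday, 2022-03-15 (Mar 16, Mar 17, Mar 18, Mar 21, …, Apr 8, Apr 11, Apr 12, skipping weekends) reaches Tuesday, 2022-04-12.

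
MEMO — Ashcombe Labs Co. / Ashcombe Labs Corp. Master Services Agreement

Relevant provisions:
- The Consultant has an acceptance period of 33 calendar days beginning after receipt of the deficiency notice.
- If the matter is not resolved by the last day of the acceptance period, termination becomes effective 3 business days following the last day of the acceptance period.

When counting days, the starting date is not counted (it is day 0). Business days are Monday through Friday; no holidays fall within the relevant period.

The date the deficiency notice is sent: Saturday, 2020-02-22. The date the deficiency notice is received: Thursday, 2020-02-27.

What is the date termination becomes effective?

The last day of the acceptance period: 33 calendar days after 2020-02-27 is 2020-03-31.
The date termination becomes effective: counting 3 business days from Tuesday, 2020-03-31 (Apr 1, Apr 2, Apr 3, skipping weekends) reaches Friday, 2020-04-03.

2020-04-03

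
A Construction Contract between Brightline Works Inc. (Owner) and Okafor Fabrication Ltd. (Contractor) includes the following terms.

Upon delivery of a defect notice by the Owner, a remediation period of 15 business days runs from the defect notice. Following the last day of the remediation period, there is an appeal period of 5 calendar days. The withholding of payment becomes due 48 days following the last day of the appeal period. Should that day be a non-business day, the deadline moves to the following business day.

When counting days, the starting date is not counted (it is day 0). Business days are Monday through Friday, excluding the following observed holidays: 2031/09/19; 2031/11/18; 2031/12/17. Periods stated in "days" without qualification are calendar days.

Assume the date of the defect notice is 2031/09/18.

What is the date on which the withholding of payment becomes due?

The last day of the remediation period: 15 business days after Thursday, 2031/09/18, skipping weekends and the listed holiday on Sep 19 — Sep 22, Sep 23, Sep 24, Sep 25, …, Oct 8, Oct 9, Oct 10 — lands on Friday, 2031/10/10.
The last day of the appeal period: 5 calendar days after 2031/10/10 is 2031/10/15.
The date on which the withholding of payment becomes due: 48 calendar days after 2031/10/15 is 2031/12/02. 2031/12/02 is a Tuesday and is not a listed holiday, so no roll-forward applies.

2031/12/02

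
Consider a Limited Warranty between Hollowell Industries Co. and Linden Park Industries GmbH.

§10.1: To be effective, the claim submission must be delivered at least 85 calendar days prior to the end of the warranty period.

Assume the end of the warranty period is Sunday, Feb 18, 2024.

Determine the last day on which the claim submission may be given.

Feb 18, 2024 minus 85 days is Nov 25, 2023.

Nov 25, 2023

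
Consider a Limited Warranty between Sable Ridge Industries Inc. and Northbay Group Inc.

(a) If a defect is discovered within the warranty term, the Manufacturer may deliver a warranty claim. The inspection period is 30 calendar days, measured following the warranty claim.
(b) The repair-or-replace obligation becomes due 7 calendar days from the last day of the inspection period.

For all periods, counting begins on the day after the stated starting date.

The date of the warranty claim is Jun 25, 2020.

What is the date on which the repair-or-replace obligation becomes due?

The last day of the inspection period: 30 calendar days after Jun 25, 2020 is Jul 25, 2020.
Adding 7 calendar days to Jul 25, 2020 gives Aug 1, 2020, which is the date on which the repair-or-replace obligation becomes due.

Aug 1, 2020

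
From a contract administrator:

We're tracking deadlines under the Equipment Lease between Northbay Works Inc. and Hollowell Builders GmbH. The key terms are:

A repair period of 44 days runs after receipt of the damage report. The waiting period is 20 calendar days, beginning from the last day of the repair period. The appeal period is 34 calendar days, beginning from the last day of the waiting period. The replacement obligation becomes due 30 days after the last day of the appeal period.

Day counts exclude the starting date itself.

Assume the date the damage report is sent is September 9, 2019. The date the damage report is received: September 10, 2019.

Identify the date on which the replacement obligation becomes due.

The last day of the repair period: 44 calendar days after September 10, 2019 is October 24, 2019.
The last day of the waiting period: October 24, 2019 + 20 days = November 13, 2019.
Adding 34 calendar days to November 13, 2019 gives December 17, 2019, which is the last day of the appeal period.
The date on which the replacement obligation becomes due: 30 calendar days after December 17, 2019 is January 16, 2020.

January 16, 2020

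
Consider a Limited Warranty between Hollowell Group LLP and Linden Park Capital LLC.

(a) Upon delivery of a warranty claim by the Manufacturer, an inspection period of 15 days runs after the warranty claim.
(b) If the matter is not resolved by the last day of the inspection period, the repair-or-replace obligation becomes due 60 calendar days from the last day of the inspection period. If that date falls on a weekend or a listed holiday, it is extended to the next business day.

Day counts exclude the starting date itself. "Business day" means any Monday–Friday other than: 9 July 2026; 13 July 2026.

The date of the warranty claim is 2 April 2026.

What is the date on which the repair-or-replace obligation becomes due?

The last day of the inspection period: 15 calendar days after 2 April 2026 is 17 April 2026.
The date on which the repair-or-replace obligation becomes due: 60 calendar days after 17 April 2026 is 16 June 2026. 16 June 2026 is a Tuesday and is not a listed holiday, so no roll-forward applies.

16 June 2026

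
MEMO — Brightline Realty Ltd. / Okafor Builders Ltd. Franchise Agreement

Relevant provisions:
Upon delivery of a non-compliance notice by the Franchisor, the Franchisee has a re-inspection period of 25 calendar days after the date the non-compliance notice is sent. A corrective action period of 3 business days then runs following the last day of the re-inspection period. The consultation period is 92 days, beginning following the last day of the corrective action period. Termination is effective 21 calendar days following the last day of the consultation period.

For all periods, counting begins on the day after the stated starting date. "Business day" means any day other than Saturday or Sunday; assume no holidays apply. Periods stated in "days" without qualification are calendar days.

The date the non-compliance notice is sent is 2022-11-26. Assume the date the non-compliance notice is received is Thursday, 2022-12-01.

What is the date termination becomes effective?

The last day of the re-inspection period: 25 calendar days after 2022-11-26 is 2022-12-21.
From Wednesday, 2022-12-21, 3 business days (Dec 22, Dec 23, Dec 26, skipping weekends) brings us to Monday, 2022-12-26, which is the last day of the corrective action period.
Adding 92 calendar days to 2022-12-26 gives 2023-03-28, which is the last day of the consultation period.
Adding 21 calendar days to 2023-03-28 gives 2023-04-18, which is the date termination becomes effective.

2023-04-18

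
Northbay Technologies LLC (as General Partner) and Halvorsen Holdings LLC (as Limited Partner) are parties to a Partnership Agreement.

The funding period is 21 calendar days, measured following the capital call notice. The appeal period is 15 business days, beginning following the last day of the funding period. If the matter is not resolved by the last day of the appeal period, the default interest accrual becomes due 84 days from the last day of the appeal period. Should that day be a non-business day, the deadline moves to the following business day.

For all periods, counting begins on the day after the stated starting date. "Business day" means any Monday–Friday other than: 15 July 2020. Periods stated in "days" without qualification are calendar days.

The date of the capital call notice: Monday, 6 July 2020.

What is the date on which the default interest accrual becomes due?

Adding 21 calendar days to 6 July 2020 gives 27 July 2020, which is the last day of the funding period.
From Monday, 27 July 2020, 15 business days (Jul 28, Jul 29, Jul 30, Jul 31, …, Aug 13, Aug 14, Aug 17, skipping weekends) brings us to Monday, 17 August 2020, which is the last day of the appeal period.
Adding 84 calendar days to 17 August 2020 gives 9 November 2020, which is the date on which the default interest accrual becomes due. 9 November 2020 is a Monday and is not a listed holiday, so no roll-forward applies.

9 November 2020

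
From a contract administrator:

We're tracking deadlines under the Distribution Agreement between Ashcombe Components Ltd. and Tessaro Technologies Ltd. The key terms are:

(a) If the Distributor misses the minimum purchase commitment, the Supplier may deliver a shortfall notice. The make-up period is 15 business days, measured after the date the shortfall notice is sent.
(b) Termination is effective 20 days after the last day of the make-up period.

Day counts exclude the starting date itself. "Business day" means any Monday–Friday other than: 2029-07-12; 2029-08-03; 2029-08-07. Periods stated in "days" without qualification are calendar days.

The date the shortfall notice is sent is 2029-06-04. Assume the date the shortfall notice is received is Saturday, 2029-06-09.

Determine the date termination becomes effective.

2029-07-15

From Monday, 2029-06-04, 15 business days (Jun 5, Jun 6, Jun 7, Jun 8, …, Jun 21, Jun 22, Jun 25, skipping weekends) brings us to Monday, 2029-06-25, which is the last day of the make-up period.
Adding 20 calendar days to 2029-06-25 gives 2029-07-15, which is the date termination becomes effective.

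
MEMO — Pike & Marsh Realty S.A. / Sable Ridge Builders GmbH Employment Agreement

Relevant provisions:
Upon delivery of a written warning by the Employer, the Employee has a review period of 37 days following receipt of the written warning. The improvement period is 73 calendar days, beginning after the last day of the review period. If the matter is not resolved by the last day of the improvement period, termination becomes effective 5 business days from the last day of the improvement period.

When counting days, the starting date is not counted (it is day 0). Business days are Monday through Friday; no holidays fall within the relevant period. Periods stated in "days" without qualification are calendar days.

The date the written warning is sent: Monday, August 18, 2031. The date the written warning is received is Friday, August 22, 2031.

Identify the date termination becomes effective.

December 17, 2031

Adding 37 calendar days to August 22, 2031 gives September 28, 2031, which is the last day of the review period.
The last day of the improvement period: 73 calendar days after September 28, 2031 is December 10, 2031.
From Wednesday, December 10, 2031, 5 business days (Dec 11, Dec 12, Dec 15, Dec 16, Dec 17, skipping weekends) brings us to Wednesday, December 17, 2031, which is the date termination becomes effective.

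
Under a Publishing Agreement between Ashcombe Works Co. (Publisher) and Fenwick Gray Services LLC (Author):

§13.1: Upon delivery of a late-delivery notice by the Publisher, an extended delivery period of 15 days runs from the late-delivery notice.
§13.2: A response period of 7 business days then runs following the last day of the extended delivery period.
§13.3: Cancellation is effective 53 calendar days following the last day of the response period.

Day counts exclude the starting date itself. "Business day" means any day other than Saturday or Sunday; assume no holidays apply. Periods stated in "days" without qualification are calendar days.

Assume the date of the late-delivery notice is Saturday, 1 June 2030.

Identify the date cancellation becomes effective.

Adding 15 calendar days to 1 June 2030 gives 16 June 2030, which is the last day of the extended delivery period.
From Sunday, 16 June 2030, 7 business days (Jun 17, Jun 18, Jun 19, Jun 20, Jun 21, Jun 24, Jun 25, skipping weekends) brings us to Tuesday, 25 June 2030, which is the last day of the response period.
The date cancellation becomes effective: 25 June 2030 + 53 days = 17 August 2030.

17 August 2030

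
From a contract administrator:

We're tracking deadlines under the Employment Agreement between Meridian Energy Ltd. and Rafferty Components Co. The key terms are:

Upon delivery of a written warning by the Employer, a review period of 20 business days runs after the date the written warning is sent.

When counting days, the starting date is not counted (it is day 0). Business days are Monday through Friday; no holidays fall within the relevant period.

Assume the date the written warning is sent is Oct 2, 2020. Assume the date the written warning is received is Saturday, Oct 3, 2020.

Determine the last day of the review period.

Oct 30, 2020

The last day of the review period: counting 20 business days from Friday, Oct 2, 2020 (Oct 5, Oct 6, Oct 7, Oct 8, …, Oct 28, Oct 29, Oct 30, skipping weekends) reaches Friday, Oct 30, 2020.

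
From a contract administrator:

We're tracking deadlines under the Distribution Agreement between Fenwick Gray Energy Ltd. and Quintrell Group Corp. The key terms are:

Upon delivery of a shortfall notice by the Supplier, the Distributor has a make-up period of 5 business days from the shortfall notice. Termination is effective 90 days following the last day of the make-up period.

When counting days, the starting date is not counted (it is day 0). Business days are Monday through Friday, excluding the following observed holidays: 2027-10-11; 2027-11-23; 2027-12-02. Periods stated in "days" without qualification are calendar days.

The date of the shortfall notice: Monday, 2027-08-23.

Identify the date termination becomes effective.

The last day of the make-up period: 5 business days after Monday, 2027-08-23, skipping weekends — Aug 24, Aug 25, Aug 26, Aug 27, Aug 30 — lands on Monday, 2027-08-30.
Adding 90 calendar days to 2027-08-30 gives 2027-11-28, which is the date termination becomes effective.

2027-11-28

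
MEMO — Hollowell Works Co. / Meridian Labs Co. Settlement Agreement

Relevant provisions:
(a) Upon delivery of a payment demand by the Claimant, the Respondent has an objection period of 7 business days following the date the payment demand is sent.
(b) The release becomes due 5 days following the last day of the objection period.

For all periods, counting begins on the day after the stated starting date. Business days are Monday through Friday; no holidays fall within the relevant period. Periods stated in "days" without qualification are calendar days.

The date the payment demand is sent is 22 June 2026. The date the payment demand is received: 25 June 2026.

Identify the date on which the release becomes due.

6 July 2026

The last day of the objection period: counting 7 business days from Monday, 22 June 2026 (Jun 23, Jun 24, Jun 25, Jun 26, Jun 29, Jun 30, Jul 1, skipping weekends) reaches Wednesday, 1 July 2026.
The date on which the release becomes due: 5 calendar days after 1 July 2026 is 6 July 2026.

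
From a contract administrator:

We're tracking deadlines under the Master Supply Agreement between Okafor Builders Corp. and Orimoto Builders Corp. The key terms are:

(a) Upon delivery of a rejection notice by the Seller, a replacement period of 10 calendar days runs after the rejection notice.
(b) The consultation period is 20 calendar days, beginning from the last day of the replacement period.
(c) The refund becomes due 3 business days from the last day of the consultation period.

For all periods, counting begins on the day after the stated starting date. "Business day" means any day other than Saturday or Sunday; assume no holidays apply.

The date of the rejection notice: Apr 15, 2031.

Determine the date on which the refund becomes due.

May 20, 2031

Adding 10 calendar days to Apr 15, 2031 gives Apr 25, 2031, which is the last day of the replacement period.
Adding 20 calendar days to Apr 25, 2031 gives May 15, 2031, which is the last day of the consultation period.
From Thursday, May 15, 2031, 3 business days (May 16, May 19, May 20, skipping weekends) brings us to Tuesday, May 20, 2031, which is the date on which the refund becomes due.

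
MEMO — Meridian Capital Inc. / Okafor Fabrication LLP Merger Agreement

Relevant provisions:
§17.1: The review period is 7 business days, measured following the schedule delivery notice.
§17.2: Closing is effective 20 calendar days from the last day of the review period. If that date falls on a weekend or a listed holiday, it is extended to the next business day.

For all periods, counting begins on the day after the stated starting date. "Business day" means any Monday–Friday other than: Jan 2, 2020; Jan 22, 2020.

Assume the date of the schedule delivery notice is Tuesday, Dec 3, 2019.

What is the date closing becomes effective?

Jan 1, 2020

From Tuesday, Dec 3, 2019, 7 business days (Dec 4, Dec 5, Dec 6, Dec 9, Dec 10, Dec 11, Dec 12, skipping weekends) brings us to Thursday, Dec 12, 2019, which is the last day of the review period.
The date closing becomes effective: Dec 12, 2019 + 20 days = Jan 1, 2020. Jan 1, 2020 is a Wednesday and is not a listed holiday, so no roll-forward applies.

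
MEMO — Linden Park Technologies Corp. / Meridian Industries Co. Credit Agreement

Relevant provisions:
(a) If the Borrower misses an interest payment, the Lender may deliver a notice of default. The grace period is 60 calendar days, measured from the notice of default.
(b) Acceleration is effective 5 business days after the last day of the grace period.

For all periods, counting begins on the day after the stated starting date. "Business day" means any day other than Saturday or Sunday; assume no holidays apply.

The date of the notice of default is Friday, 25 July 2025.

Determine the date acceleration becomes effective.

The last day of the grace period: 60 calendar days after 25 July 2025 is 23 September 2025.
From Tuesday, 23 September 2025, 5 business days (Sep 24, Sep 25, Sep 26, Sep 29, Sep 30, skipping weekends) brings us to Tuesday, 30 September 2025, which is the date acceleration becomes effective.

30 September 2025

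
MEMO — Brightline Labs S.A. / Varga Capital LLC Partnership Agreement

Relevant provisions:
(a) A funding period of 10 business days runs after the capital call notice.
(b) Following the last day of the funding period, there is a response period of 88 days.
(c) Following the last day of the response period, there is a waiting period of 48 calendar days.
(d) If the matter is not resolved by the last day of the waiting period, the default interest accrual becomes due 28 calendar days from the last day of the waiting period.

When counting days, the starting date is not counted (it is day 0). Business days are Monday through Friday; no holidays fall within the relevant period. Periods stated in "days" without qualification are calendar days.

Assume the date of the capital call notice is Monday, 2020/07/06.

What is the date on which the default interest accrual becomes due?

2020/12/31

The last day of the funding period: 10 business days after Monday, 2020/07/06, skipping weekends — Jul 7, Jul 8, Jul 9, Jul 10, Jul 13, Jul 14, Jul 15, Jul 16, Jul 17, Jul 20 — lands on Monday, 2020/07/20.
The last day of the response period: 2020/07/20 + 88 days = 2020/10/16.
The last day of the waiting period: 2020/10/16 + 48 days = 2020/12/03.
The date on which the default interest accrual becomes due: 28 calendar days after 2020/12/03 is 2020/12/31.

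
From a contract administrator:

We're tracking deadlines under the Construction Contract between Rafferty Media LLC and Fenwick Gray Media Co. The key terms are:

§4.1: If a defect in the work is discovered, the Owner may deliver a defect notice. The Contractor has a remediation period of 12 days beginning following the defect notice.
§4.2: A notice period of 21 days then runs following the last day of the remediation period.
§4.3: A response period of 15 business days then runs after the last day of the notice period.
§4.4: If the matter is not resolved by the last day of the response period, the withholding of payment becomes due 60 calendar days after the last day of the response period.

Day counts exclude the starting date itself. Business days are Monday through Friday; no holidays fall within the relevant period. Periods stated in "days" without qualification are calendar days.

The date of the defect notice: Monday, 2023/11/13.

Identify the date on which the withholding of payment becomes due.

The last day of the remediation period: 12 calendar days after 2023/11/13 is 2023/11/25.
The last day of the notice period: 21 calendar days after 2023/11/25 is 2023/12/16.
The last day of the response period: counting 15 business days from Saturday, 2023/12/16 (Dec 18, Dec 19, Dec 20, Dec 21, …, Jan 3, Jan 4, Jan 5, skipping weekends) reaches Friday, 2024/01/05.
The date on which the withholding of payment becomes due: 60 calendar days after 2024/01/05 is 2024/03/05.

2024/03/05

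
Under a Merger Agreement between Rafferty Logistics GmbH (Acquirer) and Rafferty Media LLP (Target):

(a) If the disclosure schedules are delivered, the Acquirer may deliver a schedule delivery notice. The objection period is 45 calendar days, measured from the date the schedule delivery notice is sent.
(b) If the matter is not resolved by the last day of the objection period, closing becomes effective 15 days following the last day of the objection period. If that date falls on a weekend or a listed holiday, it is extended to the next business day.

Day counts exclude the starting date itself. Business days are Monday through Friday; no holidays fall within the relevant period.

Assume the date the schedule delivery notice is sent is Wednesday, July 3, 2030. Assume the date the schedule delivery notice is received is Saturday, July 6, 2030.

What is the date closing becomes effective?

September 2, 2030

The last day of the objection period: July 3, 2030 + 45 days = August 17, 2030.
The date closing becomes effective: August 17, 2030 + 15 days = September 1, 2030. That falls on a Sunday, so it rolls to the next business day, Monday, September 2, 2030.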